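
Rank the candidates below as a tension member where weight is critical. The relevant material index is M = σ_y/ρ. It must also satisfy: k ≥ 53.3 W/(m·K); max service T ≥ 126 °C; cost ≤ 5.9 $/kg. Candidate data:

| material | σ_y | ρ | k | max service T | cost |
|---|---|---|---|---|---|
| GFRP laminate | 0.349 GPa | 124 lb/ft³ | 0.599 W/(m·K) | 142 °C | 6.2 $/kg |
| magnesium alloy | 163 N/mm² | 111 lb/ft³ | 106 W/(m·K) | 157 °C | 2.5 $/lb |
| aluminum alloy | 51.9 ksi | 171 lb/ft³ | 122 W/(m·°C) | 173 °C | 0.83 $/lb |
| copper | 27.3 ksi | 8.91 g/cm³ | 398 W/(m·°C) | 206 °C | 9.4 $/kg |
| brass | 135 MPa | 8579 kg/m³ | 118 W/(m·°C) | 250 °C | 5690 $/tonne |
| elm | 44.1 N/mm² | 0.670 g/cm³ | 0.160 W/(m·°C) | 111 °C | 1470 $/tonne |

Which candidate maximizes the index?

aluminum alloy

Screen on constraints: k ≥ 53.3 W/(m·K); max service T ≥ 126 °C; cost ≤ 5.9 $/kg. Survivors: magnesium alloy, aluminum alloy, brass.
Normalizing units and computing the index:
  magnesium alloy: σ_y = 163.0 MPa, ρ = 1778 kg/m³
  aluminum alloy: σ_y = 357.8 MPa, ρ = 2739 kg/m³
  brass: σ_y = 135.0 MPa, ρ = 8579 kg/m³
  aluminum alloy: M = 131 kN·m/kg
  magnesium alloy: M = 91.7 kN·m/kg
  brass: M = 15.7 kN·m/kg
Aluminum alloy ranks first.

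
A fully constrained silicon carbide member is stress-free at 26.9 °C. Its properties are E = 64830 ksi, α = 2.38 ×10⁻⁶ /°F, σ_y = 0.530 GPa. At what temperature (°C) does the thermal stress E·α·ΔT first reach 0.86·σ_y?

265 °C

E = 64830 ksi = 447.0 GPa.
α = 2.38×10⁻⁶/°F × 9/5 = 4.28×10⁻⁶/K.
σ_y = 0.530 GPa = 530.0 MPa.
E·α·ΔT = 455.8 MPa ⇒ ΔT = 455.8 / (447.0×10³ × 4.28×10⁻⁶) = 238.0 K.
T = 26.9 + 238.0 = 264.9 °C.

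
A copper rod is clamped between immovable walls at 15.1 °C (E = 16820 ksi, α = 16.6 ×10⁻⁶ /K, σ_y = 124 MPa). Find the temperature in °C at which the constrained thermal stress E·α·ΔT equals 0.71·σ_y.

E = 16820 ksi = 116.0 GPa.
E·α·ΔT = 88.04 MPa ⇒ ΔT = 88.04 / (116.0×10³ × 16.6×10⁻⁶) = 45.73 K.
T = 15.1 + 45.73 = 60.83 °C.

60.8 °C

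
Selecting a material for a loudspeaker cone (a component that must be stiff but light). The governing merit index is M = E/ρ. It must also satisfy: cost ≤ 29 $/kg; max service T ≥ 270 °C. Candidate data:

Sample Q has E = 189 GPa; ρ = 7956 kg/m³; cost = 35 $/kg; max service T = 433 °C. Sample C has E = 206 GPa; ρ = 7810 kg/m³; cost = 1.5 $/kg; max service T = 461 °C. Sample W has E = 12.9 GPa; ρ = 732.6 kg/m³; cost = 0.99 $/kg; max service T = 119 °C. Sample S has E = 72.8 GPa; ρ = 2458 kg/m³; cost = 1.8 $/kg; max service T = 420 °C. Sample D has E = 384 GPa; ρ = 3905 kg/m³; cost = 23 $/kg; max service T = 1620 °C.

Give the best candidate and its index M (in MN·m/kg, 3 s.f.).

sample D, M = 98.3 MN·m/kg

Screen on constraints: cost ≤ 29 $/kg; max service T ≥ 270 °C. Survivors: sample C, sample S, sample D.
Evaluate M for each candidate:
  sample D: M = 98.3 MN·m/kg
  sample S: M = 29.6 MN·m/kg
  sample C: M = 26.4 MN·m/kg
Highest index: sample D.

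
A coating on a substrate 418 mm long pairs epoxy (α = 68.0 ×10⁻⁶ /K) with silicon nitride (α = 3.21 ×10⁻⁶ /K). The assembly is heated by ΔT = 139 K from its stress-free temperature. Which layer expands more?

α(epoxy) = 68.0×10⁻⁶/K vs α(silicon nitride) = 3.21×10⁻⁶/K.
Higher α expands more for the same ΔT: epoxy.

epoxy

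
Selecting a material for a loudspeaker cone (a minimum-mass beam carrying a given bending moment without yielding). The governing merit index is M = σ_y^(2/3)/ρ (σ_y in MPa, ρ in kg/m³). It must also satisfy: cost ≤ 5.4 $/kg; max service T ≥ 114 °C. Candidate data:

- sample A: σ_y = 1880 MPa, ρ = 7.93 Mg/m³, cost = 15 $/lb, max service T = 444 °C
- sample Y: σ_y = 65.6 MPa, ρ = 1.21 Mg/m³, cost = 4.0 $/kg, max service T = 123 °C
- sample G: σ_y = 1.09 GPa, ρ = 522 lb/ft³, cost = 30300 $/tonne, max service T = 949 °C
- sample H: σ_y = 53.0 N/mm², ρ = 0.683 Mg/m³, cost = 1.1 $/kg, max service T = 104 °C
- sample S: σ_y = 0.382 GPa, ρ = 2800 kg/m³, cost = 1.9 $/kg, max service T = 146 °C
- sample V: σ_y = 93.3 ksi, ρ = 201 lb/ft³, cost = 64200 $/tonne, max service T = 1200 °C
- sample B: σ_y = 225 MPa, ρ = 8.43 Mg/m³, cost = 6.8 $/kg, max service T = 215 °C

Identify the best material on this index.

sample S

Screen on constraints: cost ≤ 5.4 $/kg; max service T ≥ 114 °C. Survivors: sample Y, sample S.
Putting every candidate on a common basis:
  sample Y: σ_y = 65.60 MPa, ρ = 1210 kg/m³
  sample S: σ_y = 382.0 MPa, ρ = 2800 kg/m³
  sample S: M = 18.8×10⁻³
  sample Y: M = 13.4×10⁻³
Sample S has the largest M.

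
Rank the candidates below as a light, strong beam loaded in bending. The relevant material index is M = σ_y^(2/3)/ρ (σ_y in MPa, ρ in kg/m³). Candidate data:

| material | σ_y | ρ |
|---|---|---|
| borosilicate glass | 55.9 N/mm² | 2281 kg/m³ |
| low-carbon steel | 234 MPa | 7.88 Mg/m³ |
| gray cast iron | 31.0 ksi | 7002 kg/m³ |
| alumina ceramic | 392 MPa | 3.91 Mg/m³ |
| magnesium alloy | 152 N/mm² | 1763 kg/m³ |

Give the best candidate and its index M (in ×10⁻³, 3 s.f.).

After converting to SI:
  borosilicate glass: σ_y = 55.90 MPa, ρ = 2281 kg/m³
  low-carbon steel: σ_y = 234.0 MPa, ρ = 7880 kg/m³
  gray cast iron: σ_y = 213.7 MPa, ρ = 7002 kg/m³
  alumina ceramic: σ_y = 392.0 MPa, ρ = 3910 kg/m³
  magnesium alloy: σ_y = 152.0 MPa, ρ = 1763 kg/m³
  magnesium alloy: M = 16.2×10⁻³
  alumina ceramic: M = 13.7×10⁻³
  borosilicate glass: M = 6.41×10⁻³
  gray cast iron: M = 5.11×10⁻³
  low-carbon steel: M = 4.82×10⁻³
Magnesium alloy has the largest M.

magnesium alloy, M = 16.2×10⁻³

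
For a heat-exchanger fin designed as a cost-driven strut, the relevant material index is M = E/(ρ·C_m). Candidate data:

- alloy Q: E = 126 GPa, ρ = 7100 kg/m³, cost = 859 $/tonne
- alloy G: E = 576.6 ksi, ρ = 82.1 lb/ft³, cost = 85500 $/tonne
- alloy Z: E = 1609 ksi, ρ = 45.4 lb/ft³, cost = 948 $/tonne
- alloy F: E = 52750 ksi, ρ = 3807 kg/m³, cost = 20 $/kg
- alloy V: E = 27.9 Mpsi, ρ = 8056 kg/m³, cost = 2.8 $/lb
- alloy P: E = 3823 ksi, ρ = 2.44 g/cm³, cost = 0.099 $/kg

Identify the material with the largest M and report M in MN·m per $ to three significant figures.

Convert each candidate to consistent units, then evaluate M:
  alloy Q: E = 126.0 GPa, ρ = 7100 kg/m³, cost = 0.8590 $/kg
  alloy G: E = 3.976 GPa, ρ = 1315 kg/m³, cost = 85.50 $/kg
  alloy Z: E = 11.09 GPa, ρ = 727.2 kg/m³, cost = 0.9480 $/kg
  alloy F: E = 363.7 GPa, ρ = 3807 kg/m³, cost = 20.00 $/kg
  alloy V: E = 192.4 GPa, ρ = 8056 kg/m³, cost = 6.173 $/kg
  alloy P: E = 26.36 GPa, ρ = 2440 kg/m³, cost = 0.09900 $/kg
  alloy P: M = 109 MN·m per $
  alloy Q: M = 20.7 MN·m per $
  alloy Z: M = 16.1 MN·m per $
  alloy F: M = 4.78 MN·m per $
  alloy V: M = 3.87 MN·m per $
  alloy G: M = 0.0354 MN·m per $
The maximum is for alloy P.

alloy P, M = 109 MN·m per $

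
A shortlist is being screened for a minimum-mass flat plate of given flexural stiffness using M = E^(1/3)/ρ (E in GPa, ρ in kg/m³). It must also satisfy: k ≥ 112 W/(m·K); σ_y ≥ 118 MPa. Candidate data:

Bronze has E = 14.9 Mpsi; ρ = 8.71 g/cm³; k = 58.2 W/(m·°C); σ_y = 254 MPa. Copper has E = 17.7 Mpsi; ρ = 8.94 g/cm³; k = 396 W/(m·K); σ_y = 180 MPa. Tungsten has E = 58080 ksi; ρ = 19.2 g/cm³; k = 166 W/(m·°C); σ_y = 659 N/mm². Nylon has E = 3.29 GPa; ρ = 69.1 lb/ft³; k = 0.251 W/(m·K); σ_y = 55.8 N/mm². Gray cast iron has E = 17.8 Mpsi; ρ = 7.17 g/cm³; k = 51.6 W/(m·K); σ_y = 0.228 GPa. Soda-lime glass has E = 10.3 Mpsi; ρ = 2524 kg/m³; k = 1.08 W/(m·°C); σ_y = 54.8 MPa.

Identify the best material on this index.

copper

Screen on constraints: k ≥ 112 W/(m·K); σ_y ≥ 118 MPa. Survivors: copper, tungsten.
Convert each candidate to consistent units, then evaluate M:
  copper: E = 122.0 GPa, ρ = 8940 kg/m³
  tungsten: E = 400.4 GPa, ρ = 19200 kg/m³
  copper: M = 0.555×10⁻³
  tungsten: M = 0.384×10⁻³
The maximum is for copper.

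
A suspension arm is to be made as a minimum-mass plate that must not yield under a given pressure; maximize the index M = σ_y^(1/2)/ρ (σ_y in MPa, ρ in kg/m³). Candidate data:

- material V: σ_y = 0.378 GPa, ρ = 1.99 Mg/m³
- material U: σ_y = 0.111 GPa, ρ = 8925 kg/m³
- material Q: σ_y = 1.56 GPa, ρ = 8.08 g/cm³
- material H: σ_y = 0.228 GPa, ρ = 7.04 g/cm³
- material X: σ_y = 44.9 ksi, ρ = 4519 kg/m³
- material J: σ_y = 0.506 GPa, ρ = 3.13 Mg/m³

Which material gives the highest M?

In SI units:
  material V: σ_y = 378.0 MPa, ρ = 1990 kg/m³
  material U: σ_y = 111.0 MPa, ρ = 8925 kg/m³
  material Q: σ_y = 1560 MPa, ρ = 8080 kg/m³
  material H: σ_y = 228.0 MPa, ρ = 7040 kg/m³
  material X: σ_y = 309.6 MPa, ρ = 4519 kg/m³
  material J: σ_y = 506.0 MPa, ρ = 3130 kg/m³
  material V: M = 9.77×10⁻³
  material J: M = 7.19×10⁻³
  material Q: M = 4.89×10⁻³
  material X: M = 3.89×10⁻³
  material H: M = 2.14×10⁻³
  material U: M = 1.18×10⁻³
The maximum is for material V.

material V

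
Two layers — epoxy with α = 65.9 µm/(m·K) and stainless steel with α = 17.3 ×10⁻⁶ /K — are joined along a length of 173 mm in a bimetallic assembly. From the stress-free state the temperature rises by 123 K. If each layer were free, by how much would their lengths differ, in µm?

1030 µm

Δα = |65.9 − 17.3|×10⁻⁶/K = 48.6×10⁻⁶/K.
ΔL_mismatch = Δα·L·ΔT = 48.6×10⁻⁶ × 173.0 mm × 123.0 K = 1030 µm.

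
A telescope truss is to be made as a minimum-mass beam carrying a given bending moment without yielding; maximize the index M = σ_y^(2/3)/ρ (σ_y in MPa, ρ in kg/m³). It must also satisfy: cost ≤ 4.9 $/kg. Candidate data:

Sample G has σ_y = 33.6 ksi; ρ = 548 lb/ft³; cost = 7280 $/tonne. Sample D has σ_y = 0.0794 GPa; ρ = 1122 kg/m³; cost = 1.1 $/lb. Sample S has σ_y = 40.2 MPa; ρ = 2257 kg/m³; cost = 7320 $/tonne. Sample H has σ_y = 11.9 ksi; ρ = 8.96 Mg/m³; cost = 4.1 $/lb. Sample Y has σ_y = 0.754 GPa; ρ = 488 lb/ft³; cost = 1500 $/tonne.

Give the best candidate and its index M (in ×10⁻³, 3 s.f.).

Screen on constraints: cost ≤ 4.9 $/kg. Survivors: sample D, sample Y.
Putting every candidate on a common basis:
  sample D: σ_y = 79.40 MPa, ρ = 1122 kg/m³
  sample Y: σ_y = 754.0 MPa, ρ = 7817 kg/m³
  sample D: M = 16.5×10⁻³
  sample Y: M = 10.6×10⁻³
Sample D has the largest M.

sample D, M = 16.5×10⁻³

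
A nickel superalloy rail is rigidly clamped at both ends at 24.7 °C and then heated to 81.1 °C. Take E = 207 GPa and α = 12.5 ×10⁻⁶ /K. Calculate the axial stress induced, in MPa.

146 MPa

ΔT = 56.40 K. Constrained thermal stress σ = E·α·ΔT = 207.0×10³ MPa × 12.5×10⁻⁶ × 56.40 = 146 MPa (compressive).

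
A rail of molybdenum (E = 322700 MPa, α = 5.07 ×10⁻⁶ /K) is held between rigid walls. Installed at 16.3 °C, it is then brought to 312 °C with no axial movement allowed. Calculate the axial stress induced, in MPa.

484 MPa

E = 322700 MPa = 322.7 GPa.
ΔT = 295.7 K. Constrained thermal stress σ = E·α·ΔT = 322.7×10³ MPa × 5.07×10⁻⁶ × 295.7 = 484 MPa (compressive).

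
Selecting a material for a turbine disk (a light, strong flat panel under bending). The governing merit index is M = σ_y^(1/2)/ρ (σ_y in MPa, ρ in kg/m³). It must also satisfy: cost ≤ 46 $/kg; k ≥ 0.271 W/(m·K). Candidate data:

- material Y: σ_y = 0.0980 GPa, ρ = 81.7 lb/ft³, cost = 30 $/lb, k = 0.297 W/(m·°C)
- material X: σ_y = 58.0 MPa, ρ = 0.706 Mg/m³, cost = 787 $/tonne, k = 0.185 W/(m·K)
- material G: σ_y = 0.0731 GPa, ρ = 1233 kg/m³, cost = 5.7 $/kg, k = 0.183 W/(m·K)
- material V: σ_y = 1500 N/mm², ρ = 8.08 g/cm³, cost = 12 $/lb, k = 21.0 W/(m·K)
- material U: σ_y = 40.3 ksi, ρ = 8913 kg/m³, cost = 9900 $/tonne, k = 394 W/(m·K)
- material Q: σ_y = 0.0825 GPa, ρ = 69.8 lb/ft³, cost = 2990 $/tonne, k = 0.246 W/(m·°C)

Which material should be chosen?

material V

Screen on constraints: cost ≤ 46 $/kg; k ≥ 0.271 W/(m·K). Survivors: material V, material U.
Normalizing units and computing the index:
  material V: σ_y = 1500 MPa, ρ = 8080 kg/m³
  material U: σ_y = 277.9 MPa, ρ = 8913 kg/m³
  material V: M = 4.79×10⁻³
  material U: M = 1.87×10⁻³
Highest index: material V.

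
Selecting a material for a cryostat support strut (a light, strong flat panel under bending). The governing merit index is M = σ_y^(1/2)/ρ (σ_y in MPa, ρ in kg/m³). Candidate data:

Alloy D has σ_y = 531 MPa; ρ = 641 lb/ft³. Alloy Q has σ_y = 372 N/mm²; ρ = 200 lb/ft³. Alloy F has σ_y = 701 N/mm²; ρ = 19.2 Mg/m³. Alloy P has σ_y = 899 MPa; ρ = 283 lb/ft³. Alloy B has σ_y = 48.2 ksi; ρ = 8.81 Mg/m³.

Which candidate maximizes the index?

In SI units:
  alloy D: σ_y = 531.0 MPa, ρ = 10270 kg/m³
  alloy Q: σ_y = 372.0 MPa, ρ = 3204 kg/m³
  alloy F: σ_y = 701.0 MPa, ρ = 19200 kg/m³
  alloy P: σ_y = 899.0 MPa, ρ = 4533 kg/m³
  alloy B: σ_y = 332.3 MPa, ρ = 8810 kg/m³
  alloy P: M = 6.61×10⁻³
  alloy Q: M = 6.02×10⁻³
  alloy D: M = 2.24×10⁻³
  alloy B: M = 2.07×10⁻³
  alloy F: M = 1.38×10⁻³
Alloy P ranks first.

alloy P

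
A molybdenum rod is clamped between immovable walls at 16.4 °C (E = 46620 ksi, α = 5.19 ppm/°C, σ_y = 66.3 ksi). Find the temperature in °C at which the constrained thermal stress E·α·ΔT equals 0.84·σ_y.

E = 46620 ksi = 321.4 GPa.
σ_y = 66.3 ksi = 457.1 MPa.
E·α·ΔT = 384.0 MPa ⇒ ΔT = 384.0 / (321.4×10³ × 5.19×10⁻⁶) = 230.2 K.
T = 16.4 + 230.2 = 246.6 °C.

247 °C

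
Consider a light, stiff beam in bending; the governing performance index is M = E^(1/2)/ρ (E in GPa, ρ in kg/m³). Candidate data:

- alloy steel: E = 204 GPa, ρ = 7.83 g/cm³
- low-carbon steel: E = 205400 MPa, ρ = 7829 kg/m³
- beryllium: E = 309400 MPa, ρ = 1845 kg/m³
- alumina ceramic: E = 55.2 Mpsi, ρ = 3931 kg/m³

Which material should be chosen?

beryllium

Normalizing units and computing the index:
  alloy steel: E = 204.0 GPa, ρ = 7830 kg/m³
  low-carbon steel: E = 205.4 GPa, ρ = 7829 kg/m³
  beryllium: E = 309.4 GPa, ρ = 1845 kg/m³
  alumina ceramic: E = 380.6 GPa, ρ = 3931 kg/m³
  beryllium: M = 9.53×10⁻³
  alumina ceramic: M = 4.96×10⁻³
  low-carbon steel: M = 1.83×10⁻³
  alloy steel: M = 1.82×10⁻³
Beryllium ranks first.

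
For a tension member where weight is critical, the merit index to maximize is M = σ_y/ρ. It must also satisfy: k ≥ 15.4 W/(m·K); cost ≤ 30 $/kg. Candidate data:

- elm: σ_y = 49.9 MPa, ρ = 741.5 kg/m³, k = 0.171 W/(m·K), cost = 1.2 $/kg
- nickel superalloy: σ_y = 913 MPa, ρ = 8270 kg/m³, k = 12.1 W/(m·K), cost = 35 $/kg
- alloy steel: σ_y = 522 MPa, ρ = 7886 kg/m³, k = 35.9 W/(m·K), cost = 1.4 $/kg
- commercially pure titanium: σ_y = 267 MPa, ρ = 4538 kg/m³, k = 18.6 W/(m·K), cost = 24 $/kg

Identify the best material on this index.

alloy steel

Screen on constraints: k ≥ 15.4 W/(m·K); cost ≤ 30 $/kg. Survivors: alloy steel, commercially pure titanium.
Per-candidate index values:
  alloy steel: M = 66.2 kN·m/kg
  commercially pure titanium: M = 58.8 kN·m/kg
Alloy steel has the largest M.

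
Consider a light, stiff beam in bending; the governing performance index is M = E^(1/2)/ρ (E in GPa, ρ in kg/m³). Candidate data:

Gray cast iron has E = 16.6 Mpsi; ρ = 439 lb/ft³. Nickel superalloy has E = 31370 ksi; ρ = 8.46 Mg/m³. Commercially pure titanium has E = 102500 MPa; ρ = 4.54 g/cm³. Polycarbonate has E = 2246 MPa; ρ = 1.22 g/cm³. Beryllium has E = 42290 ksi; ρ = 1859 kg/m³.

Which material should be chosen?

Normalizing units and computing the index:
  gray cast iron: E = 114.5 GPa, ρ = 7032 kg/m³
  nickel superalloy: E = 216.3 GPa, ρ = 8460 kg/m³
  commercially pure titanium: E = 102.5 GPa, ρ = 4540 kg/m³
  polycarbonate: E = 2.246 GPa, ρ = 1220 kg/m³
  beryllium: E = 291.6 GPa, ρ = 1859 kg/m³
  beryllium: M = 9.19×10⁻³
  commercially pure titanium: M = 2.23×10⁻³
  nickel superalloy: M = 1.74×10⁻³
  gray cast iron: M = 1.52×10⁻³
  polycarbonate: M = 1.23×10⁻³
Beryllium has the largest M.

beryllium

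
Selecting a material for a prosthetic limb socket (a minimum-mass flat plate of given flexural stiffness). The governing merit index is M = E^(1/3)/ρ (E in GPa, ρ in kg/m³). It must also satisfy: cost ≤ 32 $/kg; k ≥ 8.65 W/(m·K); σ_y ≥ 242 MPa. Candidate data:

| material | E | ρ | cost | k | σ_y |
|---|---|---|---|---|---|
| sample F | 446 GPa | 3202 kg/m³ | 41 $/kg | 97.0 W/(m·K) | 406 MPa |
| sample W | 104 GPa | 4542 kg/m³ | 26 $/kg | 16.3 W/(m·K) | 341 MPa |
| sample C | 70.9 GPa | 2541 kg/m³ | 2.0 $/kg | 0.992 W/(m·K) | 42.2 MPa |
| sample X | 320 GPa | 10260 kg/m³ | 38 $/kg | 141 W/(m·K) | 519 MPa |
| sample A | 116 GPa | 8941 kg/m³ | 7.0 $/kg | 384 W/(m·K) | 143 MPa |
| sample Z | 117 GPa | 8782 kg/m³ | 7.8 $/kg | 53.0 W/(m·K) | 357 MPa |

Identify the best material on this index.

sample W

Screen on constraints: cost ≤ 32 $/kg; k ≥ 8.65 W/(m·K); σ_y ≥ 242 MPa. Survivors: sample W, sample Z.
Computing M directly (units already consistent):
  sample W: M = 1.04×10⁻³
  sample Z: M = 0.557×10⁻³
Sample W ranks first.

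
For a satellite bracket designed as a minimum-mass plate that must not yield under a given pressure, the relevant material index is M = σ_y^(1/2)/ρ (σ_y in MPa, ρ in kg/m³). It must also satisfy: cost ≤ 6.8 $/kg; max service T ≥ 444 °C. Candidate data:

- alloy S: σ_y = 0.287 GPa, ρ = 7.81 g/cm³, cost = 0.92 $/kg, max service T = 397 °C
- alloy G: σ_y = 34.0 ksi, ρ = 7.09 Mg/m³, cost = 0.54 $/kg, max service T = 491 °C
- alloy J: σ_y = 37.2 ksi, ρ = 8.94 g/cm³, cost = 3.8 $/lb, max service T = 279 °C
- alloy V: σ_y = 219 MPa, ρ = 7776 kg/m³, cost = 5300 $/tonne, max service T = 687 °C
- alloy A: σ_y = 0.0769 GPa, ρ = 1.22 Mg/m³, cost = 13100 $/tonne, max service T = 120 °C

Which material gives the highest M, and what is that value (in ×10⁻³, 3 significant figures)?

Screen on constraints: cost ≤ 6.8 $/kg; max service T ≥ 444 °C. Survivors: alloy G, alloy V.
After converting to SI:
  alloy G: σ_y = 234.4 MPa, ρ = 7090 kg/m³
  alloy V: σ_y = 219.0 MPa, ρ = 7776 kg/m³
  alloy G: M = 2.16×10⁻³
  alloy V: M = 1.90×10⁻³
Highest index: alloy G.

alloy G, M = 2.16×10⁻³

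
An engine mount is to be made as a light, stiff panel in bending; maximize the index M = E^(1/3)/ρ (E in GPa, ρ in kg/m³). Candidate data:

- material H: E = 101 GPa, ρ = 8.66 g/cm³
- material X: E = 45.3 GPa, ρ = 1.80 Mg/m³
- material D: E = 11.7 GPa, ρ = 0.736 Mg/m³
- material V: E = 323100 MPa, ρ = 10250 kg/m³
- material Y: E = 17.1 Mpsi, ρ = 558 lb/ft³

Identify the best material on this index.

Convert each candidate to consistent units, then evaluate M:
  material H: E = 101.0 GPa, ρ = 8660 kg/m³
  material X: E = 45.30 GPa, ρ = 1800 kg/m³
  material D: E = 11.70 GPa, ρ = 736.0 kg/m³
  material V: E = 323.1 GPa, ρ = 10250 kg/m³
  material Y: E = 117.9 GPa, ρ = 8938 kg/m³
  material D: M = 3.08×10⁻³
  material X: M = 1.98×10⁻³
  material V: M = 0.669×10⁻³
  material Y: M = 0.549×10⁻³
  material H: M = 0.538×10⁻³
Highest index: material D.

material D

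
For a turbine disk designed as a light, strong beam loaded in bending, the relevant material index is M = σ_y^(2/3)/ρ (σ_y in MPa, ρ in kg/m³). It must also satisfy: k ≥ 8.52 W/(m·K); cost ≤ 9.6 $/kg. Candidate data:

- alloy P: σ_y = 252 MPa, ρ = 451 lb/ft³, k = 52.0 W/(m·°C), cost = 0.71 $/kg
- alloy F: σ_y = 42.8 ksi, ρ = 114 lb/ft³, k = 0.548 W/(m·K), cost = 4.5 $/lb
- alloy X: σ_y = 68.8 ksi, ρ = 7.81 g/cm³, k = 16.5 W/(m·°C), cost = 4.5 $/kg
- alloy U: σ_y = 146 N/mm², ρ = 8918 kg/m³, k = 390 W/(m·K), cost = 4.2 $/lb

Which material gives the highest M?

alloy X

Screen on constraints: k ≥ 8.52 W/(m·K); cost ≤ 9.6 $/kg. Survivors: alloy P, alloy X, alloy U.
In SI units:
  alloy P: σ_y = 252.0 MPa, ρ = 7224 kg/m³
  alloy X: σ_y = 474.4 MPa, ρ = 7810 kg/m³
  alloy U: σ_y = 146.0 MPa, ρ = 8918 kg/m³
  alloy X: M = 7.79×10⁻³
  alloy P: M = 5.52×10⁻³
  alloy U: M = 3.11×10⁻³
Alloy X has the largest M.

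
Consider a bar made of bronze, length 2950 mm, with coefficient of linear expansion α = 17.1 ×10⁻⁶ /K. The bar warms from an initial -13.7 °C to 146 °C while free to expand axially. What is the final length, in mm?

2958.1 mm

ΔT = 146 − (-13.7) = 159.7 K.
ΔL = α·L₀·ΔT = 17.1×10⁻⁶ × 2950 mm × 159.7 K = 8.06 mm.
L = L₀ + ΔL = 2950 + 8.06 = 2958.1 mm.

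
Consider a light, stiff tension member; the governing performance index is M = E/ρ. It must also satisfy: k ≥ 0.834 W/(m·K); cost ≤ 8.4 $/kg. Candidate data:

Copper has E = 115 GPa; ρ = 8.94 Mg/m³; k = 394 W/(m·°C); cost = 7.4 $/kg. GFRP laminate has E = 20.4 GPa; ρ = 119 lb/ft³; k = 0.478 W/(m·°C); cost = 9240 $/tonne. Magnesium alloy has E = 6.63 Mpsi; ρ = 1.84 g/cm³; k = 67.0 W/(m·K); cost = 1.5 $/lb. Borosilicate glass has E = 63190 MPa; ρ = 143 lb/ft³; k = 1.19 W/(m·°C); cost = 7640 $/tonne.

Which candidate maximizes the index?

borosilicate glass

Screen on constraints: k ≥ 0.834 W/(m·K); cost ≤ 8.4 $/kg. Survivors: copper, magnesium alloy, borosilicate glass.
Convert each candidate to consistent units, then evaluate M:
  copper: E = 115.0 GPa, ρ = 8940 kg/m³
  magnesium alloy: E = 45.71 GPa, ρ = 1840 kg/m³
  borosilicate glass: E = 63.19 GPa, ρ = 2291 kg/m³
  borosilicate glass: M = 27.6 MN·m/kg
  magnesium alloy: M = 24.8 MN·m/kg
  copper: M = 12.9 MN·m/kg
The maximum is for borosilicate glass.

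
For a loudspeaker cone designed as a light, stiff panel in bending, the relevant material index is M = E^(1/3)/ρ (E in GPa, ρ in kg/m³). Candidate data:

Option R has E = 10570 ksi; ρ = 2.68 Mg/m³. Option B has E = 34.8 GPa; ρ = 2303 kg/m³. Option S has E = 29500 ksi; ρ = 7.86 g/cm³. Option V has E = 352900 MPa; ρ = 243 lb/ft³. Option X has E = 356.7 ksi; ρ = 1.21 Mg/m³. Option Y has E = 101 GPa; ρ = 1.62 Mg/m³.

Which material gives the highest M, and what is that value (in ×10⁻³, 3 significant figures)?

option Y, M = 2.87×10⁻³

Convert each candidate to consistent units, then evaluate M:
  option R: E = 72.88 GPa, ρ = 2680 kg/m³
  option B: E = 34.80 GPa, ρ = 2303 kg/m³
  option S: E = 203.4 GPa, ρ = 7860 kg/m³
  option V: E = 352.9 GPa, ρ = 3892 kg/m³
  option X: E = 2.459 GPa, ρ = 1210 kg/m³
  option Y: E = 101.0 GPa, ρ = 1620 kg/m³
  option Y: M = 2.87×10⁻³
  option V: M = 1.82×10⁻³
  option R: M = 1.56×10⁻³
  option B: M = 1.42×10⁻³
  option X: M = 1.12×10⁻³
  option S: M = 0.748×10⁻³
Option Y ranks first.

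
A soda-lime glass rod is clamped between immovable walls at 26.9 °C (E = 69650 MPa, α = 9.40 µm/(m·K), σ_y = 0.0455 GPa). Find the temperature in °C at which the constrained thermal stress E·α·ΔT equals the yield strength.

E = 69650 MPa = 69.65 GPa.
σ_y = 0.0455 GPa = 45.50 MPa.
E·α·ΔT = 45.50 MPa ⇒ ΔT = 45.50 / (69.65×10³ × 9.40×10⁻⁶) = 69.50 K.
T = 26.9 + 69.50 = 96.40 °C.

96.4 °C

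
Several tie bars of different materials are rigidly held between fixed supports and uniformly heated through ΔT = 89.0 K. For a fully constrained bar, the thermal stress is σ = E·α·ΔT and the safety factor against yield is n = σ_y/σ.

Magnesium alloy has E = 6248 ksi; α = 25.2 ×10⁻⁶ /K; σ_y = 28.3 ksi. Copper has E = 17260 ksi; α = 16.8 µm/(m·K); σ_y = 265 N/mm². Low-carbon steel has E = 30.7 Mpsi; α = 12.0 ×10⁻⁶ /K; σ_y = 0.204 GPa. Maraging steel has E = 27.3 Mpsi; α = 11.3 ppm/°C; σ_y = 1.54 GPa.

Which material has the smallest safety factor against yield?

Per material, after unit conversion:
  magnesium alloy: E = 43.08, α = 25.2, σ_y = 195.1 → σ = 96.6 MPa, n = 2.02
  copper: E = 119.0, α = 16.8, σ_y = 265.0 → σ = 178 MPa, n = 1.49
  low-carbon steel: E = 211.7, α = 12.0, σ_y = 204.0 → σ = 226 MPa, n = 0.902
  maraging steel: E = 188.2, α = 11.3, σ_y = 1540 → σ = 189 MPa, n = 8.14
The minimum is low-carbon steel at n = 0.902.

low-carbon steel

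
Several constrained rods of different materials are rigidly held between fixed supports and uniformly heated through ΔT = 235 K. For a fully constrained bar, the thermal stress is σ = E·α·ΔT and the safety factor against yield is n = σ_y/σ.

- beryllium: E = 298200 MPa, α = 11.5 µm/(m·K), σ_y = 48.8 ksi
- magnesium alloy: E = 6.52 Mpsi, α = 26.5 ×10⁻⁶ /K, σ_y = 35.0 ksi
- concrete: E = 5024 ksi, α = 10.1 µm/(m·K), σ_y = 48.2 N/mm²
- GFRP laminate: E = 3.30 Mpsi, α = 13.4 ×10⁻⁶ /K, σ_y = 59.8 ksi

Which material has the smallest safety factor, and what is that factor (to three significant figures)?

beryllium, n = 0.418

Converting E to GPa, α to ×10⁻⁶/K, σ_y to MPa, then σ and n for each:
  beryllium: E = 298.2, α = 11.5, σ_y = 336.5 → σ = 806 MPa, n = 0.418
  magnesium alloy: E = 44.95, α = 26.5, σ_y = 241.3 → σ = 280 MPa, n = 0.862
  concrete: E = 34.64, α = 10.1, σ_y = 48.20 → σ = 82.2 MPa, n = 0.586
  GFRP laminate: E = 22.75, α = 13.4, σ_y = 412.3 → σ = 71.6 MPa, n = 5.75
The minimum is beryllium at n = 0.418.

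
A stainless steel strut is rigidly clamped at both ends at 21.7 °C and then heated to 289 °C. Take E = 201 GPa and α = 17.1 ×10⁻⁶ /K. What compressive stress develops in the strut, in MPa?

ΔT = 267.3 K. Constrained thermal stress σ = E·α·ΔT = 201.0×10³ MPa × 17.1×10⁻⁶ × 267.3 = 919 MPa (compressive).

919 MPa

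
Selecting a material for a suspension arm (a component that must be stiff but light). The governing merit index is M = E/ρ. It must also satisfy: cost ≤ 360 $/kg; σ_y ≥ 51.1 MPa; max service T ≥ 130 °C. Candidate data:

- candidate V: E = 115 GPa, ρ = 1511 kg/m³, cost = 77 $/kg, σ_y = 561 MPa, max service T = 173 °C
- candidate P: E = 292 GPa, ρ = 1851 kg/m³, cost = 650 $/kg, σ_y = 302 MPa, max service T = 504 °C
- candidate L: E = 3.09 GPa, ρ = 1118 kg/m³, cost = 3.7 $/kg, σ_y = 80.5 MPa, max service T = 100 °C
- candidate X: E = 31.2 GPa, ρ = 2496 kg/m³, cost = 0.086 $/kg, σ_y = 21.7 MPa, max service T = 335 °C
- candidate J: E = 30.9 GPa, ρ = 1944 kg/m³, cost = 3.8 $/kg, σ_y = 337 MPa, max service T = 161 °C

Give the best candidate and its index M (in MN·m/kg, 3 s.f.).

candidate V, M = 76.1 MN·m/kg

Screen on constraints: cost ≤ 360 $/kg; σ_y ≥ 51.1 MPa; max service T ≥ 130 °C. Survivors: candidate V, candidate J.
Per-candidate index values:
  candidate V: M = 76.1 MN·m/kg
  candidate J: M = 15.9 MN·m/kg
Candidate V has the largest M.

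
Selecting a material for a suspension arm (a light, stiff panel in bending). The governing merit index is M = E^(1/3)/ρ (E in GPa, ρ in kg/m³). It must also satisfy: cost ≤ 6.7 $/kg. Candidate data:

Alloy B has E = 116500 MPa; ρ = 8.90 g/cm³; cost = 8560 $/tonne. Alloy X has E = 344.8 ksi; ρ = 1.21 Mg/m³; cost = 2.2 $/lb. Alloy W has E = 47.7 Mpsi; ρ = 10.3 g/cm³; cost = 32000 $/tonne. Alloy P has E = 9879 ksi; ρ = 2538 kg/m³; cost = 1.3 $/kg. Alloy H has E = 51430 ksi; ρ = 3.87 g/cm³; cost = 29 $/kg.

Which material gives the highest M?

Screen on constraints: cost ≤ 6.7 $/kg. Survivors: alloy X, alloy P.
Putting every candidate on a common basis:
  alloy X: E = 2.377 GPa, ρ = 1210 kg/m³
  alloy P: E = 68.11 GPa, ρ = 2538 kg/m³
  alloy P: M = 1.61×10⁻³
  alloy X: M = 1.10×10⁻³
The maximum is for alloy P.

alloy P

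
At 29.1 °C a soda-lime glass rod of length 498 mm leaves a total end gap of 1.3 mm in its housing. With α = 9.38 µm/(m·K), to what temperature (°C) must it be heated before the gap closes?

α·L₀·ΔT = 1.3 mm ⇒ ΔT = 1.3 / (9.38×10⁻⁶ × 498.0) = 278.3 K.
T = 29.1 + 278.3 = 307.4 °C.

307 °C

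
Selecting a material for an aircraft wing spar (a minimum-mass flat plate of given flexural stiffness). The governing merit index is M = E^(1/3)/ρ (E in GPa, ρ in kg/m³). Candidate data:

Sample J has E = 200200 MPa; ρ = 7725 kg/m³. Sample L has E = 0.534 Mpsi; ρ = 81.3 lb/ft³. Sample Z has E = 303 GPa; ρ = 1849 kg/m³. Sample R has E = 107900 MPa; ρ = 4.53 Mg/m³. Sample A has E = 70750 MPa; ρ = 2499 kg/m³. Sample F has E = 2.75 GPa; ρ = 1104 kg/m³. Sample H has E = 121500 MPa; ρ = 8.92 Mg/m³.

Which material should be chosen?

In SI units:
  sample J: E = 200.2 GPa, ρ = 7725 kg/m³
  sample L: E = 3.682 GPa, ρ = 1302 kg/m³
  sample Z: E = 303.0 GPa, ρ = 1849 kg/m³
  sample R: E = 107.9 GPa, ρ = 4530 kg/m³
  sample A: E = 70.75 GPa, ρ = 2499 kg/m³
  sample F: E = 2.750 GPa, ρ = 1104 kg/m³
  sample H: E = 121.5 GPa, ρ = 8920 kg/m³
  sample Z: M = 3.63×10⁻³
  sample A: M = 1.66×10⁻³
  sample F: M = 1.27×10⁻³
  sample L: M = 1.19×10⁻³
  sample R: M = 1.05×10⁻³
  sample J: M = 0.757×10⁻³
  sample H: M = 0.555×10⁻³
Sample Z ranks first.

sample Z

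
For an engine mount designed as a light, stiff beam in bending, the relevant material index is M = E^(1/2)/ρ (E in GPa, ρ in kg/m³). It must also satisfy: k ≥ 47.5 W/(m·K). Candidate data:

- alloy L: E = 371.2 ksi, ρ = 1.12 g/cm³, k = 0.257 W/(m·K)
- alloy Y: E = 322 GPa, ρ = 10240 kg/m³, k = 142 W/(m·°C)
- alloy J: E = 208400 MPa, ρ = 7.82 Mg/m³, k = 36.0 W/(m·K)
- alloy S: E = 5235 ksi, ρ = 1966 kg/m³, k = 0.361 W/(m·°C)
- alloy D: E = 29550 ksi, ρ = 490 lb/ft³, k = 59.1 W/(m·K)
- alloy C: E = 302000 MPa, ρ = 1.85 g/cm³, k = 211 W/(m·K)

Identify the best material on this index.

Screen on constraints: k ≥ 47.5 W/(m·K). Survivors: alloy Y, alloy D, alloy C.
Convert each candidate to consistent units, then evaluate M:
  alloy Y: E = 322.0 GPa, ρ = 10240 kg/m³
  alloy D: E = 203.7 GPa, ρ = 7849 kg/m³
  alloy C: E = 302.0 GPa, ρ = 1850 kg/m³
  alloy C: M = 9.39×10⁻³
  alloy D: M = 1.82×10⁻³
  alloy Y: M = 1.75×10⁻³
Highest index: alloy C.

alloy C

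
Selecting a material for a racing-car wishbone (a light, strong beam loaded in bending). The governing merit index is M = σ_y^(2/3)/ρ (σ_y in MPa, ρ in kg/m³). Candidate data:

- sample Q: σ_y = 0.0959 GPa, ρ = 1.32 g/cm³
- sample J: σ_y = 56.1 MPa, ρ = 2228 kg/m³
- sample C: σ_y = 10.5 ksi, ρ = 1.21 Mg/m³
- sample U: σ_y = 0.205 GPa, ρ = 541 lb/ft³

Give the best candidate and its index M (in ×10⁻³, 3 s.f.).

sample Q, M = 15.9×10⁻³

Putting every candidate on a common basis:
  sample Q: σ_y = 95.90 MPa, ρ = 1320 kg/m³
  sample J: σ_y = 56.10 MPa, ρ = 2228 kg/m³
  sample C: σ_y = 72.39 MPa, ρ = 1210 kg/m³
  sample U: σ_y = 205.0 MPa, ρ = 8666 kg/m³
  sample Q: M = 15.9×10⁻³
  sample C: M = 14.4×10⁻³
  sample J: M = 6.58×10⁻³
  sample U: M = 4.01×10⁻³
Highest index: sample Q.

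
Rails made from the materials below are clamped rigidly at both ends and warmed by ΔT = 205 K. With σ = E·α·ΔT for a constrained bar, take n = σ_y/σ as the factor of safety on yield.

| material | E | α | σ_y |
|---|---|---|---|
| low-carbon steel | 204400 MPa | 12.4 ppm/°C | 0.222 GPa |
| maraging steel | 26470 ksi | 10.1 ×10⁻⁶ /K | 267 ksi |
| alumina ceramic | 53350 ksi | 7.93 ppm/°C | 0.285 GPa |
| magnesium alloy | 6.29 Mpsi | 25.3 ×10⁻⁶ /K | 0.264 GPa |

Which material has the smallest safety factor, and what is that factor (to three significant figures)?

low-carbon steel, n = 0.427

In consistent units (E in GPa, α in ×10⁻⁶/K, σ_y in MPa):
  low-carbon steel: E = 204.4, α = 12.4, σ_y = 222.0 → σ = 520 MPa, n = 0.427
  maraging steel: E = 182.5, α = 10.1, σ_y = 1841 → σ = 378 MPa, n = 4.87
  alumina ceramic: E = 367.8, α = 7.93, σ_y = 285.0 → σ = 598 MPa, n = 0.477
  magnesium alloy: E = 43.37, α = 25.3, σ_y = 264.0 → σ = 225 MPa, n = 1.17
The minimum is low-carbon steel at n = 0.427.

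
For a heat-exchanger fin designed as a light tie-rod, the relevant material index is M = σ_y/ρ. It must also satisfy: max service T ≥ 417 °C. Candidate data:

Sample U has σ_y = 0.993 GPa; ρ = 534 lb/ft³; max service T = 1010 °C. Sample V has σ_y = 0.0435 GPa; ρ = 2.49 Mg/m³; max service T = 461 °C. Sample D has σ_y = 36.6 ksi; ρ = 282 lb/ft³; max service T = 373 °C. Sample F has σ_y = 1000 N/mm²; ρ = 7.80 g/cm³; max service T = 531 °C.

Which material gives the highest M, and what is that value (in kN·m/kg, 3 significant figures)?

sample F, M = 128 kN·m/kg

Screen on constraints: max service T ≥ 417 °C. Survivors: sample U, sample V, sample F.
Normalizing units and computing the index:
  sample U: σ_y = 993.0 MPa, ρ = 8554 kg/m³
  sample V: σ_y = 43.50 MPa, ρ = 2490 kg/m³
  sample F: σ_y = 1000 MPa, ρ = 7800 kg/m³
  sample F: M = 128 kN·m/kg
  sample U: M = 116 kN·m/kg
  sample V: M = 17.5 kN·m/kg
The maximum is for sample F.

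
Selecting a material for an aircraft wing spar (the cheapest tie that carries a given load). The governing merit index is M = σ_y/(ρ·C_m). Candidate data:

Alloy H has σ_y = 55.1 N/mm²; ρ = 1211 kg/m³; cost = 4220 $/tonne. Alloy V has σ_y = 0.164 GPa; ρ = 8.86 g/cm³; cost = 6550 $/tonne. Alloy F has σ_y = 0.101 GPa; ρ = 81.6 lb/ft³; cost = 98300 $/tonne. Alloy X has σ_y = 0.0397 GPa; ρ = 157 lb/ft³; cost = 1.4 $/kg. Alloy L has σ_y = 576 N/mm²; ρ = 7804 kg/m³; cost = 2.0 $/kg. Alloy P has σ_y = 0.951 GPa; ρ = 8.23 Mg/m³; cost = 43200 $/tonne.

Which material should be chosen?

alloy L

Convert each candidate to consistent units, then evaluate M:
  alloy H: σ_y = 55.10 MPa, ρ = 1211 kg/m³, cost = 4.220 $/kg
  alloy V: σ_y = 164.0 MPa, ρ = 8860 kg/m³, cost = 6.550 $/kg
  alloy F: σ_y = 101.0 MPa, ρ = 1307 kg/m³, cost = 98.30 $/kg
  alloy X: σ_y = 39.70 MPa, ρ = 2515 kg/m³, cost = 1.400 $/kg
  alloy L: σ_y = 576.0 MPa, ρ = 7804 kg/m³, cost = 2.000 $/kg
  alloy P: σ_y = 951.0 MPa, ρ = 8230 kg/m³, cost = 43.20 $/kg
  alloy L: M = 36.9 kN·m per $
  alloy X: M = 11.3 kN·m per $
  alloy H: M = 10.8 kN·m per $
  alloy V: M = 2.83 kN·m per $
  alloy P: M = 2.67 kN·m per $
  alloy F: M = 0.786 kN·m per $
Highest index: alloy L.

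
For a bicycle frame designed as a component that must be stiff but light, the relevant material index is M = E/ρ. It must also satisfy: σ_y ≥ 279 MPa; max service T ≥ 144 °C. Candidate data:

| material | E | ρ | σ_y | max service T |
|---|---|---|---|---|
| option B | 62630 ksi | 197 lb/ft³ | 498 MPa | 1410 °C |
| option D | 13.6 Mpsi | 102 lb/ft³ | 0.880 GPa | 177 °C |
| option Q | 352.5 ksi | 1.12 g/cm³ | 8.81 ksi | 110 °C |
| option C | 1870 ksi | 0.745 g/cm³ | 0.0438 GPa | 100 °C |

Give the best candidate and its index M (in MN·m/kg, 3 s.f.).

Screen on constraints: σ_y ≥ 279 MPa; max service T ≥ 144 °C. Survivors: option B, option D.
Putting every candidate on a common basis:
  option B: E = 431.8 GPa, ρ = 3156 kg/m³
  option D: E = 93.77 GPa, ρ = 1634 kg/m³
  option B: M = 137 MN·m/kg
  option D: M = 57.4 MN·m/kg
Option B has the largest M.

option B, M = 137 MN·m/kg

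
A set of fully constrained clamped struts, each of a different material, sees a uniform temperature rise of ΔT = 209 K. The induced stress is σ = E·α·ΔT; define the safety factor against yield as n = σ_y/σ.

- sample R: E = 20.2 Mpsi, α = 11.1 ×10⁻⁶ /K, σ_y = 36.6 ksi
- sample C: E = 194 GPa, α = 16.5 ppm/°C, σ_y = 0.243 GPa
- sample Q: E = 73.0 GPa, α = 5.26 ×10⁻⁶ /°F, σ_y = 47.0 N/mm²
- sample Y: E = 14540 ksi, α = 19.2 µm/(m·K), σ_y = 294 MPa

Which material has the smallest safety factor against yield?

sample Q

Converting E to GPa, α to ×10⁻⁶/K, σ_y to MPa, then σ and n for each:
  sample R: E = 139.3, α = 11.1, σ_y = 252.3 → σ = 323 MPa, n = 0.781
  sample C: E = 194.0, α = 16.5, σ_y = 243.0 → σ = 669 MPa, n = 0.363
  sample Q: E = 73.00, α = 9.47, σ_y = 47.00 → σ = 144 MPa, n = 0.325
  sample Y: E = 100.2, α = 19.2, σ_y = 294.0 → σ = 402 MPa, n = 0.731
Sample Q has the lowest safety factor, n = 0.325.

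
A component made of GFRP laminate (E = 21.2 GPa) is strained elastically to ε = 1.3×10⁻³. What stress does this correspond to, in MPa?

σ = E·ε = 21200 MPa × 1.3×10⁻³ = 27.6 MPa.

27.6 MPa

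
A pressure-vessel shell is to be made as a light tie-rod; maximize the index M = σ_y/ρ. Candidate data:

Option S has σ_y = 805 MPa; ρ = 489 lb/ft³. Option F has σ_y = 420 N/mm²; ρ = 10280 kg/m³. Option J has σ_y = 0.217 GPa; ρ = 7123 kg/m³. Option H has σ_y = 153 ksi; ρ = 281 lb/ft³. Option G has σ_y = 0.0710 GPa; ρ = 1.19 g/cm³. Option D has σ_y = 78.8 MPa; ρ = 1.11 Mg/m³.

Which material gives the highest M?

option H

Convert each candidate to consistent units, then evaluate M:
  option S: σ_y = 805.0 MPa, ρ = 7833 kg/m³
  option F: σ_y = 420.0 MPa, ρ = 10280 kg/m³
  option J: σ_y = 217.0 MPa, ρ = 7123 kg/m³
  option H: σ_y = 1055 MPa, ρ = 4501 kg/m³
  option G: σ_y = 71.00 MPa, ρ = 1190 kg/m³
  option D: σ_y = 78.80 MPa, ρ = 1110 kg/m³
  option H: M = 234 kN·m/kg
  option S: M = 103 kN·m/kg
  option D: M = 71.0 kN·m/kg
  option G: M = 59.7 kN·m/kg
  option F: M = 40.9 kN·m/kg
  option J: M = 30.5 kN·m/kg
Option H ranks first.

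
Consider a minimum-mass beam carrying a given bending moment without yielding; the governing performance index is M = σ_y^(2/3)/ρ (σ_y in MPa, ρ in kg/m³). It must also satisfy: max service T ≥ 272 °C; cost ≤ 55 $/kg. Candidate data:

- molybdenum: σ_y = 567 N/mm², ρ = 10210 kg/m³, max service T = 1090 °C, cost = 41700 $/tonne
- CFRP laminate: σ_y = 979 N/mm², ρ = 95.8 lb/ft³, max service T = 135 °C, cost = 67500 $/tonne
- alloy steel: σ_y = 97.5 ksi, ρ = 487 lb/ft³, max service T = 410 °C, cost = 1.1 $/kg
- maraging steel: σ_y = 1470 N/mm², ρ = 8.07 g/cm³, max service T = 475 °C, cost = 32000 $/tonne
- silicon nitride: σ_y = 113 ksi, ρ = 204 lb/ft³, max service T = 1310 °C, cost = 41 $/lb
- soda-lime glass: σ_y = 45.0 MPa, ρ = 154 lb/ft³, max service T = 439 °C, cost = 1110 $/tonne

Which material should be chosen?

maraging steel

Screen on constraints: max service T ≥ 272 °C; cost ≤ 55 $/kg. Survivors: molybdenum, alloy steel, maraging steel, soda-lime glass.
In SI units:
  molybdenum: σ_y = 567.0 MPa, ρ = 10210 kg/m³
  alloy steel: σ_y = 672.2 MPa, ρ = 7801 kg/m³
  maraging steel: σ_y = 1470 MPa, ρ = 8070 kg/m³
  soda-lime glass: σ_y = 45.00 MPa, ρ = 2467 kg/m³
  maraging steel: M = 16.0×10⁻³
  alloy steel: M = 9.84×10⁻³
  molybdenum: M = 6.71×10⁻³
  soda-lime glass: M = 5.13×10⁻³
Maraging steel has the largest M.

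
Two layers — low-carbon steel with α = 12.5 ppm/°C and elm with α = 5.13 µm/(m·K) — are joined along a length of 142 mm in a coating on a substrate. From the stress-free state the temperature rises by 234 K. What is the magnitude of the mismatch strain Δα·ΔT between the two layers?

1.72×10⁻³

Δα = |12.5 − 5.13|×10⁻⁶/K = 7.37×10⁻⁶/K.
Mismatch strain = Δα·ΔT = 7.37×10⁻⁶ × 234.0 = 1.72×10⁻³.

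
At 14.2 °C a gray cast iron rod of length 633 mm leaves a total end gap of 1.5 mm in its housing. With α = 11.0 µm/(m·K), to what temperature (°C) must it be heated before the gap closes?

230 °C

α·L₀·ΔT = 1.5 mm ⇒ ΔT = 1.5 / (11.0×10⁻⁶ × 633.0) = 215.4 K.
T = 14.2 + 215.4 = 229.6 °C.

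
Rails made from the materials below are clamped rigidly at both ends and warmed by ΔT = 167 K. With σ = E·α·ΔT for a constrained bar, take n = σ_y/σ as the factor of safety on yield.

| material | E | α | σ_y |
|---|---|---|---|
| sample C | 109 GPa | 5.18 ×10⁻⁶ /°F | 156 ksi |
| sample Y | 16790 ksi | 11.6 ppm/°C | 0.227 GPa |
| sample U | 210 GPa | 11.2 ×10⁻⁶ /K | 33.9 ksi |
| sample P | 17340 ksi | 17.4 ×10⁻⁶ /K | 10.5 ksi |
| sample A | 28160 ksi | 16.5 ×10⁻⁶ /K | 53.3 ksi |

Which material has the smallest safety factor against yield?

sample P

In consistent units (E in GPa, α in ×10⁻⁶/K, σ_y in MPa):
  sample C: E = 109.0, α = 9.32, σ_y = 1076 → σ = 170 MPa, n = 6.34
  sample Y: E = 115.8, α = 11.6, σ_y = 227.0 → σ = 224 MPa, n = 1.01
  sample U: E = 210.0, α = 11.2, σ_y = 233.7 → σ = 393 MPa, n = 0.595
  sample P: E = 119.6, α = 17.4, σ_y = 72.39 → σ = 347 MPa, n = 0.208
  sample A: E = 194.2, α = 16.5, σ_y = 367.5 → σ = 535 MPa, n = 0.687
The minimum is sample P at n = 0.208.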